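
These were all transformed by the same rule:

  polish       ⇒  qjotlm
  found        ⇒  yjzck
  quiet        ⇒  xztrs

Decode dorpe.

clear

This is an affine cipher: with a=0,…,z=25, each position x becomes (7x+15) mod 26.
Reversing it on dorpe: d(3)→15·(3−15)≡2=c; o(14)→15·(14−15)≡11=l; r(17)→15·(17−15)≡4=e; p(15)→15·(15−15)≡0=a; e(4)→15·(4−15)≡17=r (all mod 26).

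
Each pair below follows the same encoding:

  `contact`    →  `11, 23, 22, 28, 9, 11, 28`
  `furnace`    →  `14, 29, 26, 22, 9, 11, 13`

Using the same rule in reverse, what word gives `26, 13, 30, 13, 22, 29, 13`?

Letters become their 1-based position plus 8 (so a→9, b→10, …).
Reversing it on 26, 13, 30, 13, 22, 29, 13: 26→(26−8)÷1=18=r, 13→(13−8)÷1=5=e, 30→(30−8)÷1=22=v, 13→(13−8)÷1=5=e, 22→(22−8)÷1=14=n, 29→(29−8)÷1=21=u, 13→(13−8)÷1=5=e.

revenue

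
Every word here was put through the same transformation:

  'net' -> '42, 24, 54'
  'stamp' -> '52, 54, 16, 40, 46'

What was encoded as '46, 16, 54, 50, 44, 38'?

patrol

n(#14)→42 and e(#5)→24: differences scale by 2, so n = 2·pos + 14. With a=1..z=26, the number is 2·pos + 14.
Decoding 46, 16, 54, 50, 44, 38: 46→(46−14)÷2=16=p, 16→(16−14)÷2=1=a, 54→(54−14)÷2=20=t, 50→(50−14)÷2=18=r, 44→(44−14)÷2=15=o, 38→(38−14)÷2=12=l.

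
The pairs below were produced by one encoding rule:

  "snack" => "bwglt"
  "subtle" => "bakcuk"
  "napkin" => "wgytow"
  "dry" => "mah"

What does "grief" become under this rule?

paoko

The shift depends on letter class: consonant s→b is +9, but vowel a→g is +6. Two shifts are in play — +6 for a/e/i/o/u, +9 for every other letter.
For grief: g(cons)+9=p, r(cons)+9=a, i(vowel)+6=o, e(vowel)+6=k, f(cons)+9=o.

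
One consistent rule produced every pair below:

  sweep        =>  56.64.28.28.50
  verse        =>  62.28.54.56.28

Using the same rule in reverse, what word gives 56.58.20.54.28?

s(#19)→56 and w(#23)→64: differences scale by 2, so n = 2·pos + 18. Each letter becomes 2×(its alphabet position, a=1..z=26) + 18.
Reversing it on 56.58.20.54.28: 56→(56−18)÷2=19=s, 58→(58−18)÷2=20=t, 20→(20−18)÷2=1=a, 54→(54−18)÷2=18=r, 28→(28−18)÷2=5=e.

stare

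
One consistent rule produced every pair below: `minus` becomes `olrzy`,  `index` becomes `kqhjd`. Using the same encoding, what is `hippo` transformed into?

In minus: m→o is +2, i→l is +3, n→r is +4, u→z is +5 — the shift increases by 1 each position. The shift increases by 1 at each position, starting from +2: 2, 3, 4, ….
On hippo: h+2=j, i+3=l, p+4=t, p+5=u, o+6=u.

jltuu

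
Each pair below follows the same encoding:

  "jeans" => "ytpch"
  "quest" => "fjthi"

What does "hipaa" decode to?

stall

It's a constant shift of +15 (ROT15).
Decoding hipaa: h−15=s, i−15=t, p−15=a, a−15=l, a−15=l.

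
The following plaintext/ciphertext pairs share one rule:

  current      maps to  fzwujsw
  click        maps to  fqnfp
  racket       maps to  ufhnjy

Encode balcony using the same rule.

efqftsb

Shifts by position in current: pos 0: c→f (+3), pos 1: u→z (+5), pos 2: r→w (+5), pos 3: r→u (+3), pos 4: e→j (+5), pos 5: n→s (+5) — repeating every 3. The shifts repeat in a cycle of length 3: positions 0,1,… shift by +3, +5, +5, then the pattern repeats.
On balcony: b+3=e, a+5=f, l+5=q, c+3=f, o+5=t, n+5=s, y+3=b.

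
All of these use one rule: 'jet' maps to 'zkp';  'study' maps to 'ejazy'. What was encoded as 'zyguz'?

The output letters match the input read backwards, each shifted +6: jet reversed is tej. Two steps: reverse the string, then apply a Caesar shift of +6.
Undoing it on zyguz: shift back: z−6=t, y−6=s, g−6=a, u−6=o, z−6=t → tsaot; then reverse → toast.

toast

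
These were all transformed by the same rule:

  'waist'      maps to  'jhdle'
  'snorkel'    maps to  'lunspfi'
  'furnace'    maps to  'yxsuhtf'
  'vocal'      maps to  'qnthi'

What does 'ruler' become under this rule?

w(22)→j(9) and a(0)→h(7) fit y≡19x+7 (mod 26); the inverse of 19 mod 26 is 11. This is an affine cipher: with a=0,…,z=25, each position x becomes (19x+7) mod 26.
Applying it to ruler: r(17)→19·17+7≡18=s; u(20)→19·20+7≡23=x; l(11)→19·11+7≡8=i; e(4)→19·4+7≡5=f; r(17)→19·17+7≡18=s (all mod 26).

sxifs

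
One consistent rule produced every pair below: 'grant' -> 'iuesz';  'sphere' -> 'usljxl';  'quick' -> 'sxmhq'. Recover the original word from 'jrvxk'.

In grant: g→i is +2, r→u is +3, a→e is +4, n→s is +5 — the shift increases by 1 each position. Letter i (0-indexed) is shifted by i+2, so successive shifts are 2, 3, 4, ….
Undoing it on jrvxk: j−2=h, r−3=o, v−4=r, x−5=s, k−6=e.

horse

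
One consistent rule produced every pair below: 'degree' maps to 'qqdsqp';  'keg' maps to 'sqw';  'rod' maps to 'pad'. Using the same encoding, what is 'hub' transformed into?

The output letters match the input read backwards, each shifted +12: degree reversed is eerged. The word is reversed, then every letter is shifted forward by 12.
On hub: reverse → buh; then shift: b+12=n, u+12=g, h+12=t.

ngt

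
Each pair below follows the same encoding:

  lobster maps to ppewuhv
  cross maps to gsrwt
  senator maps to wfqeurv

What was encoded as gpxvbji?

Shifts by position in lobster: pos 0: l→p (+4), pos 1: o→p (+1), pos 2: b→e (+3), pos 3: s→w (+4), pos 4: t→u (+1), pos 5: e→h (+3) — repeating every 3. A repeating key of period 3 is used — shifts +4, +1, +3 over and over.
Undoing it on gpxvbji: g−4=c, p−1=o, x−3=u, v−4=r, b−1=a, j−3=g, i−4=e.

courage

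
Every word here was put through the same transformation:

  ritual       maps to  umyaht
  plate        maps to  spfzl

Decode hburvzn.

explore

In ritual: r→u is +3, i→m is +4, t→y is +5, u→a is +6 — the shift increases by 1 each position. The shift increases by 1 at each position, starting from +3: 3, 4, 5, ….
Reversing it on hburvzn: h−3=e, b−4=x, u−5=p, r−6=l, v−7=o, z−8=r, n−9=e.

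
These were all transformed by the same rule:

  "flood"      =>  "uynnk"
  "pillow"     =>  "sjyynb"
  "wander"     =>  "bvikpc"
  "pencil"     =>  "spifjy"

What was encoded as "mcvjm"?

trait

f(5)→u(20) and l(11)→y(24) fit y≡5x+21 (mod 26); the inverse of 5 mod 26 is 21. Each letter's alphabet position (a=0..z=25) is mapped through 5·x+21 mod 26 — an affine cipher.
Reversing it on mcvjm: m(12)→21·(12−21)≡19=t; c(2)→21·(2−21)≡17=r; v(21)→21·(21−21)≡0=a; j(9)→21·(9−21)≡8=i; m(12)→21·(12−21)≡19=t (all mod 26).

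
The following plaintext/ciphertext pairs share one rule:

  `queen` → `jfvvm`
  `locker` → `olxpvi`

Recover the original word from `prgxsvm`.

Each pair mirrors across the alphabet (q↔j, u↔f, e↔v): positions sum to 25. Letters are reflected about the middle of the alphabet (position → 25−position): Atbash.
Decoding prgxsvm: p↔k, r↔i, g↔t, x↔c, s↔h, v↔e, m↔n.

kitchen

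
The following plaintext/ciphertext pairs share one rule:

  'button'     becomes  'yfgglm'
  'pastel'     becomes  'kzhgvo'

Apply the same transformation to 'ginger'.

trmtvi

Each letter is replaced by its mirror in the alphabet: a↔z, b↔y, c↔x, and so on (the Atbash cipher).
Applying it to ginger: g↔t, i↔r, n↔m, g↔t, e↔v, r↔i.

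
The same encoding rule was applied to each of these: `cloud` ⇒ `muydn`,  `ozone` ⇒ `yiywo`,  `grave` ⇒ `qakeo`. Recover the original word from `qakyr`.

Shifts by position in cloud: pos 0: c→m (+10), pos 1: l→u (+9), pos 2: o→y (+10), pos 3: u→d (+9) — repeating every 2. It's a Vigenère-style cipher with numeric key [10,9]: position i shifts by key[i mod 2].
Decoding qakyr: q−10=g, a−9=r, k−10=a, y−9=p, r−10=h.

graph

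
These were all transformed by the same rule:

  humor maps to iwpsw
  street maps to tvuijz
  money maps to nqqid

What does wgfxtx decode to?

In humor: h→i is +1, u→w is +2, m→p is +3, o→s is +4 — the shift increases by 1 each position. Each letter shifts forward by (position + 1), i.e. 1, 2, 3, … — the shift grows by one for each successive letter.
Reversing it on wgfxtx: w−1=v, g−2=e, f−3=c, x−4=t, t−5=o, x−6=r.

vector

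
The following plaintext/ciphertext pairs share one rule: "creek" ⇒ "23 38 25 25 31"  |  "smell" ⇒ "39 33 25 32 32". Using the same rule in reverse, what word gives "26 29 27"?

fig

c is letter #3 and maps to 23: an offset of 20. Each letter is replaced by its alphabet position (a=1..z=26) + 20.
Undoing it on 26 29 27: 26→(26−20)÷1=6=f, 29→(29−20)÷1=9=i, 27→(27−20)÷1=7=g.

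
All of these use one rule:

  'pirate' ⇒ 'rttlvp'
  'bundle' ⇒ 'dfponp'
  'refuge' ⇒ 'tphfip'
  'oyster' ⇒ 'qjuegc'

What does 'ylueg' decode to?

waste

Shifts by position in pirate: pos 0: p→r (+2), pos 1: i→t (+11), pos 2: r→t (+2), pos 3: a→l (+11) — repeating every 2. It's a Vigenère-style cipher with numeric key [2,11]: position i shifts by key[i mod 2].
Decoding ylueg: y−2=w, l−11=a, u−2=s, e−11=t, g−2=e.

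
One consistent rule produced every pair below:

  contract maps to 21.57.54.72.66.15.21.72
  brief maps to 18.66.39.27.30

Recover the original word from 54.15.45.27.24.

naked

c(#3)→21 and o(#15)→57: differences scale by 3, so n = 3·pos + 12. The formula is n = 3×(alphabet index, a=1) + 12.
Undoing it on 54.15.45.27.24: 54→(54−12)÷3=14=n, 15→(15−12)÷3=1=a, 45→(45−12)÷3=11=k, 27→(27−12)÷3=5=e, 24→(24−12)÷3=4=d.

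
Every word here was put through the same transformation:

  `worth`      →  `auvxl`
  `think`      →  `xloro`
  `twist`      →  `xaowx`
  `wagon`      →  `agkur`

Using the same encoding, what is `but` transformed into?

The shift depends on letter class: consonant w→a is +4, but vowel o→u is +6. Vowels shift forward by 6 and consonants shift forward by 4.
On but: b(cons)+4=f, u(vowel)+6=a, t(cons)+4=x.

fax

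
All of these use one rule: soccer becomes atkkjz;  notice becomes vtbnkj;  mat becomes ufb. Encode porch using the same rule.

The shift depends on letter class: consonant s→a is +8, but vowel o→t is +5. Two shifts are in play — +5 for a/e/i/o/u, +8 for every other letter.
On porch: p(cons)+8=x, o(vowel)+5=t, r(cons)+8=z, c(cons)+8=k, h(cons)+8=p.

xtzkp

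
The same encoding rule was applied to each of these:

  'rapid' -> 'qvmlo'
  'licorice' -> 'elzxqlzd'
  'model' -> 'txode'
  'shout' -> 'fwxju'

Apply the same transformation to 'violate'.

This is an affine cipher: with a=0,…,z=25, each position x becomes (15x+21) mod 26.
On violate: v(21)→15·21+21≡24=y; i(8)→15·8+21≡11=l; o(14)→15·14+21≡23=x; l(11)→15·11+21≡4=e; a(0)→15·0+21≡21=v; t(19)→15·19+21≡20=u; e(4)→15·4+21≡3=d (all mod 26).

ylxevud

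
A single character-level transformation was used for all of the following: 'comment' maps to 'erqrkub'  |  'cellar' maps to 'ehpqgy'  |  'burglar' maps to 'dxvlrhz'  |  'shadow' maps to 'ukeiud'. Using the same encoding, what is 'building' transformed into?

In comment: c→e is +2, o→r is +3, m→q is +4, m→r is +5 — the shift increases by 1 each position. The shift increases by 1 at each position, starting from +2: 2, 3, 4, ….
On building: b+2=d, u+3=x, i+4=m, l+5=q, d+6=j, i+7=p, n+8=v, g+9=p.

dxmqjpvp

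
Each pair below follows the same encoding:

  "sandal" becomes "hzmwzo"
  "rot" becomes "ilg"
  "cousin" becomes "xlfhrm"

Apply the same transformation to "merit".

nvirg

Letters are reflected about the middle of the alphabet (position → 25−position): Atbash.
Applying it to merit: m↔n, e↔v, r↔i, i↔r, t↔g.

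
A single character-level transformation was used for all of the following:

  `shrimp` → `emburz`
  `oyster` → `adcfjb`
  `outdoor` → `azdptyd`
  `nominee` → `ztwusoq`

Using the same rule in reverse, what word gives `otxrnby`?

confirm

Shifts by position in shrimp: pos 0: s→e (+12), pos 1: h→m (+5), pos 2: r→b (+10), pos 3: i→u (+12), pos 4: m→r (+5), pos 5: p→z (+10) — repeating every 3. It's a Vigenère-style cipher with numeric key [12,5,10]: position i shifts by key[i mod 3].
Reversing it on otxrnby: o−12=c, t−5=o, x−10=n, r−12=f, n−5=i, b−10=r, y−12=m.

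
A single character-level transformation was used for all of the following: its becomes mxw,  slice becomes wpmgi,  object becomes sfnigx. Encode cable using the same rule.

gefpi

Compare letters: i→m is +4, t→x is +4, s→w is +4 — a constant shift. Each letter is shifted forward by 4 in the alphabet (a Caesar shift of +4).
On cable: c+4=g, a+4=e, b+4=f, l+4=p, e+4=i.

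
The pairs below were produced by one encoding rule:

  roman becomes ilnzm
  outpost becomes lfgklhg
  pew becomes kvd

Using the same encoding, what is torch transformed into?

Each pair mirrors across the alphabet (r↔i, o↔l, m↔n): positions sum to 25. Letters are reflected about the middle of the alphabet (position → 25−position): Atbash.
On torch: t↔g, o↔l, r↔i, c↔x, h↔s.

glixs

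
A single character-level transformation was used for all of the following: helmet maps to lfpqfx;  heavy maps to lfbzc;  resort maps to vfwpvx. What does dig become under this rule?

hjk

The shift depends on letter class: consonant h→l is +4, but vowel e→f is +1. Two shifts are in play — +1 for a/e/i/o/u, +4 for every other letter.
For dig: d(cons)+4=h, i(vowel)+1=j, g(cons)+4=k.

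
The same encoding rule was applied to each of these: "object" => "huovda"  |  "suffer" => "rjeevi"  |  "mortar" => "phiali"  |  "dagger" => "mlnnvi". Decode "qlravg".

pastel

Treating letters as 0–25, the rule is x ↦ 9x + 11 (mod 26).
Reversing it on qlravg: q(16)→3·(16−11)≡15=p; l(11)→3·(11−11)≡0=a; r(17)→3·(17−11)≡18=s; a(0)→3·(0−11)≡19=t; v(21)→3·(21−11)≡4=e; g(6)→3·(6−11)≡11=l (all mod 26).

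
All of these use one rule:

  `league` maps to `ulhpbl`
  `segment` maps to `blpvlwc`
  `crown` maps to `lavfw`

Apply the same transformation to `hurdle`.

The shift depends on letter class: consonant l→u is +9, but vowel e→l is +7. Vowels shift forward by 7 and consonants shift forward by 9.
For hurdle: h(cons)+9=q, u(vowel)+7=b, r(cons)+9=a, d(cons)+9=m, l(cons)+9=u, e(vowel)+7=l.

qbamul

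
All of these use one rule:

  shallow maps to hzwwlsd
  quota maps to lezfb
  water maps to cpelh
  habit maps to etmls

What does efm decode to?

The output letters match the input read backwards, each shifted +11: shallow reversed is wollahs. The word is reversed, then every letter is shifted forward by 11.
Undoing it on efm: shift back: e−11=t, f−11=u, m−11=b → tub; then reverse → but.

but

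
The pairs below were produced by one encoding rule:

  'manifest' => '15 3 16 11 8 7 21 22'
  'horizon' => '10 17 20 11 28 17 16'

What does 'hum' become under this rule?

m is letter #13 and maps to 15: an offset of 2. The number is (letter's place in the alphabet, a=1) + 2.
On hum: h=8→10, u=21→23, m=13→15.

10 23 15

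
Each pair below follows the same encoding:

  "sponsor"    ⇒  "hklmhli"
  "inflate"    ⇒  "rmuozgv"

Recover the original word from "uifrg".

Each pair mirrors across the alphabet (s↔h, p↔k, o↔l): positions sum to 25. Each letter is replaced by its mirror in the alphabet: a↔z, b↔y, c↔x, and so on (the Atbash cipher).
Reversing it on uifrg: u↔f, i↔r, f↔u, r↔i, g↔t.

fruit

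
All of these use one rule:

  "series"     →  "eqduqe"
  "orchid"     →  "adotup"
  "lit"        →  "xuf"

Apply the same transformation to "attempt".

mffqybf

Compare letters: s→e is +12, e→q is +12, r→d is +12 — a constant shift. It's a constant shift of +12 (ROT12).
Applying it to attempt: a+12=m, t+12=f, t+12=f, e+12=q, m+12=y, p+12=b, t+12=f.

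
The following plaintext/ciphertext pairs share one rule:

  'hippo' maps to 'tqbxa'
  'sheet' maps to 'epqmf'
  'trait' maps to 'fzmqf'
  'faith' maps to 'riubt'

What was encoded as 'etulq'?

slide

Shifts by position in hippo: pos 0: h→t (+12), pos 1: i→q (+8), pos 2: p→b (+12), pos 3: p→x (+8) — repeating every 2. A repeating key of period 2 is used — shifts +12, +8 over and over.
Decoding etulq: e−12=s, t−8=l, u−12=i, l−8=d, q−12=e.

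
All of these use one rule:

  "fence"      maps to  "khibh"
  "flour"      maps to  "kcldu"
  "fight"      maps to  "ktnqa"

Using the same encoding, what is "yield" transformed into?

pthce

This is an affine cipher: with a=0,…,z=25, each position x becomes (3x+21) mod 26.
For yield: y(24)→3·24+21≡15=p; i(8)→3·8+21≡19=t; e(4)→3·4+21≡7=h; l(11)→3·11+21≡2=c; d(3)→3·3+21≡4=e (all mod 26).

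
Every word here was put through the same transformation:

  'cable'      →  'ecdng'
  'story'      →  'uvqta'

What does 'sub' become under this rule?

uwd

It's a constant shift of +2 (ROT2).
On sub: s+2=u, u+2=w, b+2=d.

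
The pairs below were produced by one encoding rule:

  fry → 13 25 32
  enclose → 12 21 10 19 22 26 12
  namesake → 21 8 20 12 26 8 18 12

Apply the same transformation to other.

Each letter is replaced by its alphabet position (a=1..z=26) + 7.
For other: o=15→22, t=20→27, h=8→15, e=5→12, r=18→25.

22 27 15 12 25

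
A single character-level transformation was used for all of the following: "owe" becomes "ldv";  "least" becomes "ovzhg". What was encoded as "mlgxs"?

notch

Each pair mirrors across the alphabet (o↔l, w↔d, e↔v): positions sum to 25. Letters are reflected about the middle of the alphabet (position → 25−position): Atbash.
Undoing it on mlgxs: m↔n, l↔o, g↔t, x↔c, s↔h.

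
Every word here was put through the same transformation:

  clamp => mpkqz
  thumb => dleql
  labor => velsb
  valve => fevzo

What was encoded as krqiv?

angel

Shifts by position in clamp: pos 0: c→m (+10), pos 1: l→p (+4), pos 2: a→k (+10), pos 3: m→q (+4) — repeating every 2. A repeating key of period 2 is used — shifts +10, +4 over and over.
Undoing it on krqiv: k−10=a, r−4=n, q−10=g, i−4=e, v−10=l.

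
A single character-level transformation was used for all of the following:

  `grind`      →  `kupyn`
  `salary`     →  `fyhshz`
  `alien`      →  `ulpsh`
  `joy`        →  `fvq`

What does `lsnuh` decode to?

angle

The output letters match the input read backwards, each shifted +7: grind reversed is dnirg. The word is reversed, then every letter is shifted forward by 7.
Decoding lsnuh: shift back: l−7=e, s−7=l, n−7=g, u−7=n, h−7=a → elgna; then reverse → angle.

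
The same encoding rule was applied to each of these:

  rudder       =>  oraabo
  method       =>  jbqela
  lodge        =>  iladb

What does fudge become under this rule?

cradb

Compare letters: r→o is +23, u→r is +23, d→a is +23 — a constant shift. It's a constant shift of +23 (ROT23).
For fudge: f+23=c, u+23=r, d+23=a, g+23=d, e+23=b.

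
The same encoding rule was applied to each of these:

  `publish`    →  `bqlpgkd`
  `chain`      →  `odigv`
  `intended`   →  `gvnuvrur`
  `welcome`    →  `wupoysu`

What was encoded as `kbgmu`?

p(15)→b(1) and u(20)→q(16) fit y≡3x+8 (mod 26); the inverse of 3 mod 26 is 9. Each letter's alphabet position (a=0..z=25) is mapped through 3·x+8 mod 26 — an affine cipher.
Decoding kbgmu: k(10)→9·(10−8)≡18=s; b(1)→9·(1−8)≡15=p; g(6)→9·(6−8)≡8=i; m(12)→9·(12−8)≡10=k; u(20)→9·(20−8)≡4=e (all mod 26).

spike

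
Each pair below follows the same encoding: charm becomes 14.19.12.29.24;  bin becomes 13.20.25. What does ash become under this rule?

c is letter #3 and maps to 14: an offset of 11. Each letter is replaced by its alphabet position (a=1..z=26) + 11.
For ash: a=1→12, s=19→30, h=8→19.

12.30.19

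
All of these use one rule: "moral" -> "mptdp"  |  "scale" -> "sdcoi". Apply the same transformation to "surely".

In moral: m→m is +0, o→p is +1, r→t is +2, a→d is +3 — the shift increases by 1 each position. The shift increases by 1 at each position, starting from +0: 0, 1, 2, ….
On surely: s+0=s, u+1=v, r+2=t, e+3=h, l+4=p, y+5=d.

svthpd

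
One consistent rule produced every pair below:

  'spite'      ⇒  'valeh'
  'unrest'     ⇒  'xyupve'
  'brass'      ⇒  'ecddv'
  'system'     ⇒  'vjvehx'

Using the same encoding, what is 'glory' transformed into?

jwrcb

Shifts by position in spite: pos 0: s→v (+3), pos 1: p→a (+11), pos 2: i→l (+3), pos 3: t→e (+11) — repeating every 2. It's a Vigenère-style cipher with numeric key [3,11]: position i shifts by key[i mod 2].
For glory: g+3=j, l+11=w, o+3=r, r+11=c, y+3=b.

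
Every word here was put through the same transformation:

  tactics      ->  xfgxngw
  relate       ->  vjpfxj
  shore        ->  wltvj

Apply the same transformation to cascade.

The shift depends on letter class: consonant t→x is +4, but vowel a→f is +5. The rule splits by letter class: vowels +5, consonants +4.
On cascade: c(cons)+4=g, a(vowel)+5=f, s(cons)+4=w, c(cons)+4=g, a(vowel)+5=f, d(cons)+4=h, e(vowel)+5=j.

gfwgfhj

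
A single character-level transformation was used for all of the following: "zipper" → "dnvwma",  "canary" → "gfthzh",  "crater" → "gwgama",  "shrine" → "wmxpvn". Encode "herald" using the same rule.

In zipper: z→d is +4, i→n is +5, p→v is +6, p→w is +7 — the shift increases by 1 each position. The shift increases by 1 at each position, starting from +4: 4, 5, 6, ….
Applying it to herald: h+4=l, e+5=j, r+6=x, a+7=h, l+8=t, d+9=m.

ljxhtm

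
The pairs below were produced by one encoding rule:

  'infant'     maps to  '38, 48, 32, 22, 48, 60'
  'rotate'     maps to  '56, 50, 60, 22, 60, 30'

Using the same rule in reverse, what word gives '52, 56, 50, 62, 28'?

proud

i(#9)→38 and n(#14)→48: differences scale by 2, so n = 2·pos + 20. The formula is n = 2×(alphabet index, a=1) + 20.
Reversing it on 52, 56, 50, 62, 28: 52→(52−20)÷2=16=p, 56→(56−20)÷2=18=r, 50→(50−20)÷2=15=o, 62→(62−20)÷2=21=u, 28→(28−20)÷2=4=d.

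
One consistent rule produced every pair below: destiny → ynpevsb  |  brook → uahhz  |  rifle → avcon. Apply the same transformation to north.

d(3)→y(24) and e(4)→n(13) fit y≡15x+5 (mod 26); the inverse of 15 mod 26 is 7. Treating letters as 0–25, the rule is x ↦ 15x + 5 (mod 26).
Applying it to north: n(13)→15·13+5≡18=s; o(14)→15·14+5≡7=h; r(17)→15·17+5≡0=a; t(19)→15·19+5≡4=e; h(7)→15·7+5≡6=g (all mod 26).

shaeg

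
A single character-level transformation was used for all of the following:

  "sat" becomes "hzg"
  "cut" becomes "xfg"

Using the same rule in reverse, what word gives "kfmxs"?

punch

This is the alphabet-reversal cipher (Atbash): a becomes z, b becomes y, etc.
Decoding kfmxs: k↔p, f↔u, m↔n, x↔c, s↔h.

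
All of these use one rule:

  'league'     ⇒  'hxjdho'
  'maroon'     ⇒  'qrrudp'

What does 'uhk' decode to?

her

The output letters match the input read backwards, each shifted +3: league reversed is eugael. Two steps: reverse the string, then apply a Caesar shift of +3.
Decoding uhk: shift back: u−3=r, h−3=e, k−3=h → reh; then reverse → her.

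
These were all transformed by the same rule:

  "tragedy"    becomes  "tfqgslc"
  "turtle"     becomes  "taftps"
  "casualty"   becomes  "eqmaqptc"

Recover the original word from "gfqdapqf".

Treating letters as 0–25, the rule is x ↦ 7x + 16 (mod 26).
Undoing it on gfqdapqf: g(6)→15·(6−16)≡6=g; f(5)→15·(5−16)≡17=r; q(16)→15·(16−16)≡0=a; d(3)→15·(3−16)≡13=n; a(0)→15·(0−16)≡20=u; p(15)→15·(15−16)≡11=l; q(16)→15·(16−16)≡0=a; f(5)→15·(5−16)≡17=r (all mod 26).

granular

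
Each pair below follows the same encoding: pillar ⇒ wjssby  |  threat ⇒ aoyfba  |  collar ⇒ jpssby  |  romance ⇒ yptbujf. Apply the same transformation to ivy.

jcf

The shift depends on letter class: consonant p→w is +7, but vowel i→j is +1. The rule splits by letter class: vowels +1, consonants +7.
On ivy: i(vowel)+1=j, v(cons)+7=c, y(cons)+7=f.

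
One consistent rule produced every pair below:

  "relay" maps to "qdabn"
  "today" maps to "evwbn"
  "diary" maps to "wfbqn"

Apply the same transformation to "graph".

Treating letters as 0–25, the rule is x ↦ 7x + 1 (mod 26).
For graph: g(6)→7·6+1≡17=r; r(17)→7·17+1≡16=q; a(0)→7·0+1≡1=b; p(15)→7·15+1≡2=c; h(7)→7·7+1≡24=y (all mod 26).

rqbcy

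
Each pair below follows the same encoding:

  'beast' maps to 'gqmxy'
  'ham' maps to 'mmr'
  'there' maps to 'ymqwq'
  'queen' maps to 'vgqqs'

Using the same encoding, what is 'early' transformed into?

qmwqd

The shift depends on letter class: consonant b→g is +5, but vowel e→q is +12. Vowels shift forward by 12 and consonants shift forward by 5.
On early: e(vowel)+12=q, a(vowel)+12=m, r(cons)+5=w, l(cons)+5=q, y(cons)+5=d.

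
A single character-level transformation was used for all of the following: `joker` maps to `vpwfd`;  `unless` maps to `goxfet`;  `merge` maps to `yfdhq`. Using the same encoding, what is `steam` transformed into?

The shifts repeat in a cycle of length 2: positions 0,1,… shift by +12, +1, then the pattern repeats.
For steam: s+12=e, t+1=u, e+12=q, a+1=b, m+12=y.

euqby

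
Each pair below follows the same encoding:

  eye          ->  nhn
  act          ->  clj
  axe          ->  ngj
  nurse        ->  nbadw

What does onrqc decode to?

Two steps: reverse the string, then apply a Caesar shift of +9.
Reversing it on onrqc: shift back: o−9=f, n−9=e, r−9=i, q−9=h, c−9=t → feiht; then reverse → thief.

thief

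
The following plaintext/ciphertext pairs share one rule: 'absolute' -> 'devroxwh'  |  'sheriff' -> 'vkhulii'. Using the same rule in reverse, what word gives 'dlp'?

This is a Caesar cipher with shift 3.
Decoding dlp: d−3=a, l−3=i, p−3=m.

aim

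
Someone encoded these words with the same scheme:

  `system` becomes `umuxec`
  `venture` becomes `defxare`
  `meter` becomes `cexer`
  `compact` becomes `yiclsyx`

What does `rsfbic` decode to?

s(18)→u(20) and y(24)→m(12) fit y≡3x+18 (mod 26); the inverse of 3 mod 26 is 9. Treating letters as 0–25, the rule is x ↦ 3x + 18 (mod 26).
Decoding rsfbic: r(17)→9·(17−18)≡17=r; s(18)→9·(18−18)≡0=a; f(5)→9·(5−18)≡13=n; b(1)→9·(1−18)≡3=d; i(8)→9·(8−18)≡14=o; c(2)→9·(2−18)≡12=m (all mod 26).

random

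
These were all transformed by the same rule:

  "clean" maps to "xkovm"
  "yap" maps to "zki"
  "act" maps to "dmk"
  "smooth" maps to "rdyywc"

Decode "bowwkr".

The output letters match the input read backwards, each shifted +10: clean reversed is naelc. Read the word backwards and shift each letter +10.
Undoing it on bowwkr: shift back: b−10=r, o−10=e, w−10=m, w−10=m, k−10=a, r−10=h → remmah; then reverse → hammer.

hammer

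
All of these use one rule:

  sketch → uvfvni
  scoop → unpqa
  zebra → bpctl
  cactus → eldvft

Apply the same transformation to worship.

yzsusjr

A repeating key of period 3 is used — shifts +2, +11, +1 over and over.
Applying it to worship: w+2=y, o+11=z, r+1=s, s+2=u, h+11=s, i+1=j, p+2=r.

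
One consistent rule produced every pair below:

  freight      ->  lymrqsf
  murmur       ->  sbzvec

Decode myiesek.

gravity

Each letter shifts forward by (position + 6), i.e. 6, 7, 8, … — the shift grows by one for each successive letter.
Reversing it on myiesek: m−6=g, y−7=r, i−8=a, e−9=v, s−10=i, e−11=t, k−12=y.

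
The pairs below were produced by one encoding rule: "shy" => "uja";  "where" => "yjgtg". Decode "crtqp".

apron

It's a constant shift of +2 (ROT2).
Reversing it on crtqp: c−2=a, r−2=p, t−2=r, q−2=o, p−2=n.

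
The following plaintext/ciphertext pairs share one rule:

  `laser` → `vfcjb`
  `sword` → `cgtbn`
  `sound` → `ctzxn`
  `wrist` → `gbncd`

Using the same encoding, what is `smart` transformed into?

cwfbd

The shift depends on letter class: consonant l→v is +10, but vowel a→f is +5. The rule splits by letter class: vowels +5, consonants +10.
Applying it to smart: s(cons)+10=c, m(cons)+10=w, a(vowel)+5=f, r(cons)+10=b, t(cons)+10=d.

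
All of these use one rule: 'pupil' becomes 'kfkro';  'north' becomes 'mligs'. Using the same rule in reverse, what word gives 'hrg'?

Each pair mirrors across the alphabet (p↔k, u↔f, p↔k): positions sum to 25. Letters are reflected about the middle of the alphabet (position → 25−position): Atbash.
Reversing it on hrg: h↔s, r↔i, g↔t.

sit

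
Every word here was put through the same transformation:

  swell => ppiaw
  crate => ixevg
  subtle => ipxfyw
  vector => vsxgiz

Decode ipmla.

The output letters match the input read backwards, each shifted +4: swell reversed is llews. Read the word backwards and shift each letter +4.
Decoding ipmla: shift back: i−4=e, p−4=l, m−4=i, l−4=h, a−4=w → elihw; then reverse → while.

while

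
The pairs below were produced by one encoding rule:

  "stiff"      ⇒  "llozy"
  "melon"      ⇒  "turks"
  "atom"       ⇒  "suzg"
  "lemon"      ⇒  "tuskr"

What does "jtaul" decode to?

found

The output letters match the input read backwards, each shifted +6: stiff reversed is ffits. The word is reversed, then every letter is shifted forward by 6.
Decoding jtaul: shift back: j−6=d, t−6=n, a−6=u, u−6=o, l−6=f → dnuof; then reverse → found.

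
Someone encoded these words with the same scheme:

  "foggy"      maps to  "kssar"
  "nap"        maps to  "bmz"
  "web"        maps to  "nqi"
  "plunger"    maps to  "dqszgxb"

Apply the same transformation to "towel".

The output letters match the input read backwards, each shifted +12: foggy reversed is yggof. Two steps: reverse the string, then apply a Caesar shift of +12.
For towel: reverse → lewot; then shift: l+12=x, e+12=q, w+12=i, o+12=a, t+12=f.

xqiaf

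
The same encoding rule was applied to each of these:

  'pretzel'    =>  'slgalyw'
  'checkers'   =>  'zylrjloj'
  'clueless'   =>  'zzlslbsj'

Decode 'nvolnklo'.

The output letters match the input read backwards, each shifted +7: pretzel reversed is lezterp. Read the word backwards and shift each letter +7.
Undoing it on nvolnklo: shift back: n−7=g, v−7=o, o−7=h, l−7=e, n−7=g, k−7=d, l−7=e, o−7=h → gohegdeh; then reverse → hedgehog.

hedgehog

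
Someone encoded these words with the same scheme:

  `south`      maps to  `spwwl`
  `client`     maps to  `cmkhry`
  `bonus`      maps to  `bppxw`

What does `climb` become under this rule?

cmkpf

The shift increases by 1 at each position, starting from +0: 0, 1, 2, ….
On climb: c+0=c, l+1=m, i+2=k, m+3=p, b+4=f.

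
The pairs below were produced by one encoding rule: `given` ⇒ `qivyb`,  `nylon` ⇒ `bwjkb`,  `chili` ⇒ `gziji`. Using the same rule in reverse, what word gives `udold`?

g(6)→q(16) and i(8)→i(8) fit y≡9x+14 (mod 26); the inverse of 9 mod 26 is 3. Treating letters as 0–25, the rule is x ↦ 9x + 14 (mod 26).
Reversing it on udold: u(20)→3·(20−14)≡18=s; d(3)→3·(3−14)≡19=t; o(14)→3·(14−14)≡0=a; l(11)→3·(11−14)≡17=r; d(3)→3·(3−14)≡19=t (all mod 26).

start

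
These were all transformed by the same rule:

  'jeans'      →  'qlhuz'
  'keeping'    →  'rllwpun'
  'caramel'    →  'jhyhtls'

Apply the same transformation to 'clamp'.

jshtw

Compare letters: j→q is +7, e→l is +7, a→h is +7 — a constant shift. This is a Caesar cipher with shift 7.
Applying it to clamp: c+7=j, l+7=s, a+7=h, m+7=t, p+7=w.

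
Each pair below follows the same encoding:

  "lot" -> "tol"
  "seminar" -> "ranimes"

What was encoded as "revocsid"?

The output letters match the input read backwards: lot reversed is tol. The word is simply reversed.
Reversing it on revocsid: then reverse → discover.

discover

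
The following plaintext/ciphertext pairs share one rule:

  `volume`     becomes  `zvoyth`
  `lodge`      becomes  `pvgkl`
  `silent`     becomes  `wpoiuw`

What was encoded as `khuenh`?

Shifts by position in volume: pos 0: v→z (+4), pos 1: o→v (+7), pos 2: l→o (+3), pos 3: u→y (+4), pos 4: m→t (+7), pos 5: e→h (+3) — repeating every 3. A repeating key of period 3 is used — shifts +4, +7, +3 over and over.
Reversing it on khuenh: k−4=g, h−7=a, u−3=r, e−4=a, n−7=g, h−3=e.

garage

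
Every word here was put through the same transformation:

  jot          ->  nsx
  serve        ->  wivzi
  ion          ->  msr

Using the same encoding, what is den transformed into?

hir

Compare letters: j→n is +4, o→s is +4, t→x is +4 — a constant shift. This is a Caesar cipher with shift 4.
For den: d+4=h, e+4=i, n+4=r.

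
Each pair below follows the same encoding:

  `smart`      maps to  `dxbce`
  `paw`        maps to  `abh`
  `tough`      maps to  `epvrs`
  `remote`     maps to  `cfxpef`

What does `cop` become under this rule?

npa

The shift depends on letter class: consonant s→d is +11, but vowel a→b is +1. Two shifts are in play — +1 for a/e/i/o/u, +11 for every other letter.
On cop: c(cons)+11=n, o(vowel)+1=p, p(cons)+11=a.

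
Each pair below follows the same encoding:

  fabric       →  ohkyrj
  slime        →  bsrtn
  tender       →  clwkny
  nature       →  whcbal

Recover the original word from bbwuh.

sunny

Shifts by position in fabric: pos 0: f→o (+9), pos 1: a→h (+7), pos 2: b→k (+9), pos 3: r→y (+7) — repeating every 2. It's a Vigenère-style cipher with numeric key [9,7]: position i shifts by key[i mod 2].
Undoing it on bbwuh: b−9=s, b−7=u, w−9=n, u−7=n, h−9=y.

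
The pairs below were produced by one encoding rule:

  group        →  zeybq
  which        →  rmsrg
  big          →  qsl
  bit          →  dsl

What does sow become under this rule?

The output letters match the input read backwards, each shifted +10: group reversed is puorg. Read the word backwards and shift each letter +10.
On sow: reverse → wos; then shift: w+10=g, o+10=y, s+10=c.

gyc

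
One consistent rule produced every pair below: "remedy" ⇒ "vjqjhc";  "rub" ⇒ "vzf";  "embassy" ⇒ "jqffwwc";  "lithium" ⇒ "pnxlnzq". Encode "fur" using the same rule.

The shift depends on letter class: consonant r→v is +4, but vowel e→j is +5. The rule splits by letter class: vowels +5, consonants +4.
For fur: f(cons)+4=j, u(vowel)+5=z, r(cons)+4=v.

jzv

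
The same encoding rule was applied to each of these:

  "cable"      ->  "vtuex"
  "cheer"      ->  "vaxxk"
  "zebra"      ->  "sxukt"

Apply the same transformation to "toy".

mhr

Compare letters: c→v is +19, a→t is +19, b→u is +19 — a constant shift. This is a Caesar cipher with shift 19.
On toy: t+19=m, o+19=h, y+19=r.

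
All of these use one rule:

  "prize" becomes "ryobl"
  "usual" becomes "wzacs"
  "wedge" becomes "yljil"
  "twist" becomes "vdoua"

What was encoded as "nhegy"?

layer

Shifts by position in prize: pos 0: p→r (+2), pos 1: r→y (+7), pos 2: i→o (+6), pos 3: z→b (+2), pos 4: e→l (+7) — repeating every 3. It's a Vigenère-style cipher with numeric key [2,7,6]: position i shifts by key[i mod 3].
Decoding nhegy: n−2=l, h−7=a, e−6=y, g−2=e, y−7=r.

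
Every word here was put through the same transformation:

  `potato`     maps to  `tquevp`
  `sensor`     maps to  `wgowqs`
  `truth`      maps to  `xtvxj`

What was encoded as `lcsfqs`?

Shifts by position in potato: pos 0: p→t (+4), pos 1: o→q (+2), pos 2: t→u (+1), pos 3: a→e (+4), pos 4: t→v (+2), pos 5: o→p (+1) — repeating every 3. A repeating key of period 3 is used — shifts +4, +2, +1 over and over.
Decoding lcsfqs: l−4=h, c−2=a, s−1=r, f−4=b, q−2=o, s−1=r.

harbor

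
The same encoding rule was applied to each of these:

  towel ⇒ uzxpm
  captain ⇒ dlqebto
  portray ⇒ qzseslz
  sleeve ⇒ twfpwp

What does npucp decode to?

It's a Vigenère-style cipher with numeric key [1,11]: position i shifts by key[i mod 2].
Decoding npucp: n−1=m, p−11=e, u−1=t, c−11=r, p−1=o.

metro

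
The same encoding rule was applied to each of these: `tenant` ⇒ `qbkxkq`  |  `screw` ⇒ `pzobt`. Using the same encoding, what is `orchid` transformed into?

Compare letters: t→q is +23, e→b is +23, n→k is +23 — a constant shift. Every letter moves 23 places later in the alphabet, wrapping around z→a.
Applying it to orchid: o+23=l, r+23=o, c+23=z, h+23=e, i+23=f, d+23=a.

lozefa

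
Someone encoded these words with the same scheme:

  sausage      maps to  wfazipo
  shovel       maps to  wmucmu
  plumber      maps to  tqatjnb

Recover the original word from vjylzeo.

reserve

In sausage: s→w is +4, a→f is +5, u→a is +6, s→z is +7 — the shift increases by 1 each position. The shift increases by 1 at each position, starting from +4: 4, 5, 6, ….
Reversing it on vjylzeo: v−4=r, j−5=e, y−6=s, l−7=e, z−8=r, e−9=v, o−10=e.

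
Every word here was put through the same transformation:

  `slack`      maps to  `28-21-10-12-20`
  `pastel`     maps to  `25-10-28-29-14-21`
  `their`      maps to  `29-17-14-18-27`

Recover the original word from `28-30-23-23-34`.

s is letter #19 and maps to 28: an offset of 9. The number is (letter's place in the alphabet, a=1) + 9.
Undoing it on 28-30-23-23-34: 28→(28−9)÷1=19=s, 30→(30−9)÷1=21=u, 23→(23−9)÷1=14=n, 23→(23−9)÷1=14=n, 34→(34−9)÷1=25=y.

sunny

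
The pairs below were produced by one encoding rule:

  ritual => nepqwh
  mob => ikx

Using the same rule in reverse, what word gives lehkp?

Each letter is shifted forward by 22 in the alphabet (a Caesar shift of +22).
Reversing it on lehkp: l−22=p, e−22=i, h−22=l, k−22=o, p−22=t.

pilot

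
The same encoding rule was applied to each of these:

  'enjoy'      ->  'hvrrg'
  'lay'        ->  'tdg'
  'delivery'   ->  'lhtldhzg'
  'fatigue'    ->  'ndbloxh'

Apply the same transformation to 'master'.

udabhz

The shift depends on letter class: consonant n→v is +8, but vowel e→h is +3. Two shifts are in play — +3 for a/e/i/o/u, +8 for every other letter.
On master: m(cons)+8=u, a(vowel)+3=d, s(cons)+8=a, t(cons)+8=b, e(vowel)+3=h, r(cons)+8=z.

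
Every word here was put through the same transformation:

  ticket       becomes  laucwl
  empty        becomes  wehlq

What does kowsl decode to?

Compare letters: t→l is +18, i→a is +18, c→u is +18 — a constant shift. It's a constant shift of +18 (ROT18).
Decoding kowsl: k−18=s, o−18=w, w−18=e, s−18=a, l−18=t.

sweat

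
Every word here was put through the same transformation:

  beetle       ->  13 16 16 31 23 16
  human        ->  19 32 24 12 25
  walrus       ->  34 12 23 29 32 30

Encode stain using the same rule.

Letters become their 1-based position plus 11 (so a→12, b→13, …).
For stain: s=19→30, t=20→31, a=1→12, i=9→20, n=14→25.

30 31 12 20 25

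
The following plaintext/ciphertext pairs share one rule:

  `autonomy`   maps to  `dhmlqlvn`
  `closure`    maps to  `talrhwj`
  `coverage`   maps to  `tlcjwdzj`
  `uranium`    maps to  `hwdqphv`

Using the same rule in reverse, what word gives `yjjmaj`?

a(0)→d(3) and u(20)→h(7) fit y≡21x+3 (mod 26); the inverse of 21 mod 26 is 5. This is an affine cipher: with a=0,…,z=25, each position x becomes (21x+3) mod 26.
Decoding yjjmaj: y(24)→5·(24−3)≡1=b; j(9)→5·(9−3)≡4=e; j(9)→5·(9−3)≡4=e; m(12)→5·(12−3)≡19=t; a(0)→5·(0−3)≡11=l; j(9)→5·(9−3)≡4=e (all mod 26).

beetle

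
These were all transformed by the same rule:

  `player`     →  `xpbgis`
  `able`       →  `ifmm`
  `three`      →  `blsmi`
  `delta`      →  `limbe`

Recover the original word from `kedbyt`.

cactus

Shifts by position in player: pos 0: p→x (+8), pos 1: l→p (+4), pos 2: a→b (+1), pos 3: y→g (+8), pos 4: e→i (+4), pos 5: r→s (+1) — repeating every 3. It's a Vigenère-style cipher with numeric key [8,4,1]: position i shifts by key[i mod 3].
Decoding kedbyt: k−8=c, e−4=a, d−1=c, b−8=t, y−4=u, t−1=s.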